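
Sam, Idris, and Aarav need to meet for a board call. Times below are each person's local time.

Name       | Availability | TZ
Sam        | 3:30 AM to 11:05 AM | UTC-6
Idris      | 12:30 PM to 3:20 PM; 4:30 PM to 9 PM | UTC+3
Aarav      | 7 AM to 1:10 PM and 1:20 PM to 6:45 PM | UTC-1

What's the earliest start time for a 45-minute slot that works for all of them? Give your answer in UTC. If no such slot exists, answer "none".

Sam in UTC: 09:30-17:05 (add 6h to convert from UTC-6).
Idris in UTC: 09:30-12:20, 13:30-18:00 (subtract 3h to convert from UTC+3).
Aarav in UTC: 08:00-14:10, 14:20-19:45 (add 1h to convert from UTC-1).
Sam ∩ Idris: 09:30-12:20, 13:30-17:05.
Sam ∩ Idris ∩ Aarav: 09:30-12:20, 13:30-14:10, 14:20-17:05.
The first common window of at least 45 minutes is 09:30-12:20, so the earliest start is 09:30.

09:30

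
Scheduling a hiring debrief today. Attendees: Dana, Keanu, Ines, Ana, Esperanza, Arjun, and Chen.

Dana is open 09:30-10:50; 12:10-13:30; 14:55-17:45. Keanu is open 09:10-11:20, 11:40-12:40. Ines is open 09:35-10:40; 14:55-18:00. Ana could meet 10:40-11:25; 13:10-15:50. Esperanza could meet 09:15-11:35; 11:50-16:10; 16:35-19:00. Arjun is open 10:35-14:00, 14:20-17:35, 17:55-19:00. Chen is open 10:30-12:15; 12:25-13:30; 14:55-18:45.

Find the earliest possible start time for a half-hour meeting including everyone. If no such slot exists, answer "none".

Dana ∩ Keanu: 09:30-10:50, 12:10-12:40.
Dana ∩ Keanu ∩ Ines: 09:35-10:40.
Dana ∩ Keanu ∩ Ines ∩ Ana: ∅.
Dana ∩ Keanu ∩ Ines ∩ Ana ∩ Esperanza: ∅.
Dana ∩ Keanu ∩ Ines ∩ Ana ∩ Esperanza ∩ Arjun: ∅.
Dana ∩ Keanu ∩ Ines ∩ Ana ∩ Esperanza ∩ Arjun ∩ Chen: ∅.
There is no time when everyone is free.
No common window is at least 30 minutes long.

none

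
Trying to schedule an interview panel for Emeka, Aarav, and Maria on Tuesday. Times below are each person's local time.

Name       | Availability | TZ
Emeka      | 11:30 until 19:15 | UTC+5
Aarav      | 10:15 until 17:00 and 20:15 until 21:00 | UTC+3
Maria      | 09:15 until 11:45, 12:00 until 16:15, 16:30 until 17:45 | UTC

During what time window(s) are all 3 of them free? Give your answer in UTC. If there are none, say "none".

09:15-11:45, 12:00-14:00

Emeka in UTC: 06:30-14:15 (subtract 5h to convert from UTC+5).
Aarav in UTC: 07:15-14:00, 17:15-18:00 (subtract 3h to convert from UTC+3).
Maria in UTC: 09:15-11:45, 12:00-16:15, 16:30-17:45.
Emeka ∩ Aarav: 07:15-14:00.
Emeka ∩ Aarav ∩ Maria: 09:15-11:45, 12:00-14:00.
Those are the intersection windows.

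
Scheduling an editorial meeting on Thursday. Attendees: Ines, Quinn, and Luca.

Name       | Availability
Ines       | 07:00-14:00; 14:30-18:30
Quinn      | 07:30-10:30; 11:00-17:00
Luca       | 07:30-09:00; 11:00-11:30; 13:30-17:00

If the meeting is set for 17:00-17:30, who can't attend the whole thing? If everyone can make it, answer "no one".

Ines: free for 17:00-17:30. Quinn: not fully free for 17:00-17:30. Luca: not fully free for 17:00-17:30.

Luca, Quinn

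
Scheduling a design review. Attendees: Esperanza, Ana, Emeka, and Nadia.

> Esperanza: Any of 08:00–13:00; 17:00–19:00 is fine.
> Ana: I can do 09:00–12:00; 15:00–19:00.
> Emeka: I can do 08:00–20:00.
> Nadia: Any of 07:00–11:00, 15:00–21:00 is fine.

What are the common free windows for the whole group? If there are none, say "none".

Esperanza ∩ Ana: 09:00-12:00, 17:00-19:00.
Esperanza ∩ Ana ∩ Emeka: 09:00-12:00, 17:00-19:00.
Esperanza ∩ Ana ∩ Emeka ∩ Nadia: 09:00-11:00, 17:00-19:00.

09:00-11:00, 17:00-19:00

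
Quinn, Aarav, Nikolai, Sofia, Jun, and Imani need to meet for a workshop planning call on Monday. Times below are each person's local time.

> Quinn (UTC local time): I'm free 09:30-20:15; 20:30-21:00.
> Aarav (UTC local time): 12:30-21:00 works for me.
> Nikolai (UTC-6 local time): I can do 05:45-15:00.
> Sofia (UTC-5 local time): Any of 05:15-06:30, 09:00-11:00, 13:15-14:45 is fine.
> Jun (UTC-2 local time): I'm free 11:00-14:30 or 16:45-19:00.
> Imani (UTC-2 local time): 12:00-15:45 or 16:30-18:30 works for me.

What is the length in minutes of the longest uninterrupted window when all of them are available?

120

Quinn in UTC: 09:30-20:15, 20:30-21:00.
Aarav in UTC: 12:30-21:00.
Nikolai in UTC: 11:45-21:00 (add 6h to convert from UTC-6).
Sofia in UTC: 10:15-11:30, 14:00-16:00, 18:15-19:45 (add 5h to convert from UTC-5).
Jun in UTC: 13:00-16:30, 18:45-21:00 (add 2h to convert from UTC-2).
Imani in UTC: 14:00-17:45, 18:30-20:30 (add 2h to convert from UTC-2).
Quinn ∩ Aarav: 12:30-20:15, 20:30-21:00.
Quinn ∩ Aarav ∩ Nikolai: 12:30-20:15, 20:30-21:00.
Quinn ∩ Aarav ∩ Nikolai ∩ Sofia: 14:00-16:00, 18:15-19:45.
Quinn ∩ Aarav ∩ Nikolai ∩ Sofia ∩ Jun: 14:00-16:00, 18:45-19:45.
Quinn ∩ Aarav ∩ Nikolai ∩ Sofia ∩ Jun ∩ Imani: 14:00-16:00, 18:45-19:45.
Those are the intersection windows.
The longest is 14:00-16:00 at 120 minutes.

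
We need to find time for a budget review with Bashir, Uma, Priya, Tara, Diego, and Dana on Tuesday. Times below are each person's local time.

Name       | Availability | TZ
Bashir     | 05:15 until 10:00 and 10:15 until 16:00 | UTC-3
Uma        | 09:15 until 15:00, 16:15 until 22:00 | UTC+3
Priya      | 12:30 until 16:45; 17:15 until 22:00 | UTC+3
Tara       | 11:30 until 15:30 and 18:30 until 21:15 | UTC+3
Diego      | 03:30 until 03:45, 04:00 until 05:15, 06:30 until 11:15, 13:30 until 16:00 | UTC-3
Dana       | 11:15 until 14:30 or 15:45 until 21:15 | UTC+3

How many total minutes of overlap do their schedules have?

Bashir in UTC: 08:15-13:00, 13:15-19:00 (add 3h to convert from UTC-3).
Uma in UTC: 06:15-12:00, 13:15-19:00 (subtract 3h to convert from UTC+3).
Priya in UTC: 09:30-13:45, 14:15-19:00 (subtract 3h to convert from UTC+3).
Tara in UTC: 08:30-12:30, 15:30-18:15 (subtract 3h to convert from UTC+3).
Diego in UTC: 06:30-06:45, 07:00-08:15, 09:30-14:15, 16:30-19:00 (add 3h to convert from UTC-3).
Dana in UTC: 08:15-11:30, 12:45-18:15 (subtract 3h to convert from UTC+3).
Bashir ∩ Uma: 08:15-12:00, 13:15-19:00.
Bashir ∩ Uma ∩ Priya: 09:30-12:00, 13:15-13:45, 14:15-19:00.
Bashir ∩ Uma ∩ Priya ∩ Tara: 09:30-12:00, 15:30-18:15.
Bashir ∩ Uma ∩ Priya ∩ Tara ∩ Diego: 09:30-12:00, 16:30-18:15.
Bashir ∩ Uma ∩ Priya ∩ Tara ∩ Diego ∩ Dana: 09:30-11:30, 16:30-18:15.
So the common availability across everyone is 09:30-11:30, 16:30-18:15.
Summing the common windows: 120 + 105 = 225 minutes.

225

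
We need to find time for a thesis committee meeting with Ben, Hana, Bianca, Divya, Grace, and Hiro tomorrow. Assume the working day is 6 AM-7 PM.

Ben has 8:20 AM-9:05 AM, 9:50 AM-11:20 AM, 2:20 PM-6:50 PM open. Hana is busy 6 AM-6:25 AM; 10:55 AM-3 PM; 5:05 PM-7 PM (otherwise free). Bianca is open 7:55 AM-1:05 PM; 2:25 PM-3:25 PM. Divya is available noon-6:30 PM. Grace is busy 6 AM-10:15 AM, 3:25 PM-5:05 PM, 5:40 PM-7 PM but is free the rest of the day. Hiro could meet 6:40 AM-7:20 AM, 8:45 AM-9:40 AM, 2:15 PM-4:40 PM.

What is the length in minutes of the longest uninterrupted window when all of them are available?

Ben free: 08:20-09:05, 09:50-11:20, 14:20-18:50.
Hana free: 06:25-10:55, 15:00-17:05 (invert busy blocks within the working day).
Bianca free: 07:55-13:05, 14:25-15:25.
Divya free: 12:00-18:30.
Grace free: 10:15-15:25, 17:05-17:40 (invert busy blocks within the working day).
Hiro free: 06:40-07:20, 08:45-09:40, 14:15-16:40.
Ben ∩ Hana: 08:20-09:05, 09:50-10:55, 15:00-17:05.
Ben ∩ Hana ∩ Bianca: 08:20-09:05, 09:50-10:55, 15:00-15:25.
Ben ∩ Hana ∩ Bianca ∩ Divya: 15:00-15:25.
Ben ∩ Hana ∩ Bianca ∩ Divya ∩ Grace: 15:00-15:25.
Ben ∩ Hana ∩ Bianca ∩ Divya ∩ Grace ∩ Hiro: 15:00-15:25.
The longest is 15:00-15:25 at 25 minutes.

25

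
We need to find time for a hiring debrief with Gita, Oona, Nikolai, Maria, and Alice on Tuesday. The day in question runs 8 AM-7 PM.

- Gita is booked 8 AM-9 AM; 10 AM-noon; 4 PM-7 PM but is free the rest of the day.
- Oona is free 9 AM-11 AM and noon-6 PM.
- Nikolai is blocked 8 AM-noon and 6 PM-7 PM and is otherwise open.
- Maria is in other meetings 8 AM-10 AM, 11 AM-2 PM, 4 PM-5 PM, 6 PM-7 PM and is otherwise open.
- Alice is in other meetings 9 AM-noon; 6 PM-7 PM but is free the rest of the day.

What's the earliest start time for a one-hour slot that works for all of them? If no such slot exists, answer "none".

Gita free: 09:00-10:00, 12:00-16:00 (invert busy blocks within the working day).
Oona free: 09:00-11:00, 12:00-18:00.
Nikolai free: 12:00-18:00 (invert busy blocks within the working day).
Maria free: 10:00-11:00, 14:00-16:00, 17:00-18:00 (invert busy blocks within the working day).
Alice free: 08:00-09:00, 12:00-18:00 (invert busy blocks within the working day).
Gita ∩ Oona: 09:00-10:00, 12:00-16:00.
Gita ∩ Oona ∩ Nikolai: 12:00-16:00.
Gita ∩ Oona ∩ Nikolai ∩ Maria: 14:00-16:00.
Gita ∩ Oona ∩ Nikolai ∩ Maria ∩ Alice: 14:00-16:00.
Those are the intersection windows.
The first common window of at least 60 minutes is 14:00-16:00, so the earliest start is 14:00.

14:00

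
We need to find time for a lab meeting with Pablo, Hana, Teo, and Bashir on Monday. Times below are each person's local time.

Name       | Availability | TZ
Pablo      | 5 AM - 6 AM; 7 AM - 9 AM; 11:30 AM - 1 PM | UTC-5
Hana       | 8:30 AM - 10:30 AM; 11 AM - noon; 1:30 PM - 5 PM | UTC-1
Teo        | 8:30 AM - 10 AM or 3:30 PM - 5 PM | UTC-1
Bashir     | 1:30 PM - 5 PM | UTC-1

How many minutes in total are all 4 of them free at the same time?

90

Pablo in UTC: 10:00-11:00, 12:00-14:00, 16:30-18:00 (add 5h to convert from UTC-5).
Hana in UTC: 09:30-11:30, 12:00-13:00, 14:30-18:00 (add 1h to convert from UTC-1).
Teo in UTC: 09:30-11:00, 16:30-18:00 (add 1h to convert from UTC-1).
Bashir in UTC: 14:30-18:00 (add 1h to convert from UTC-1).
Pablo ∩ Hana: 10:00-11:00, 12:00-13:00, 16:30-18:00.
Pablo ∩ Hana ∩ Teo: 10:00-11:00, 16:30-18:00.
Pablo ∩ Hana ∩ Teo ∩ Bashir: 16:30-18:00.
Those are the intersection windows.
That's a single block of 90 minutes.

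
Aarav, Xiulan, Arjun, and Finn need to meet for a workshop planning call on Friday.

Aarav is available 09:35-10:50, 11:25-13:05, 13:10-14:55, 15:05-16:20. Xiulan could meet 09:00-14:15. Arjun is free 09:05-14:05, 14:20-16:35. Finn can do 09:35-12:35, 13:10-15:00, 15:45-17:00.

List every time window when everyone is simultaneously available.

09:35-10:50, 11:25-12:35, 13:10-14:05

Aarav ∩ Xiulan: 09:35-10:50, 11:25-13:05, 13:10-14:15.
Aarav ∩ Xiulan ∩ Arjun: 09:35-10:50, 11:25-13:05, 13:10-14:05.
Aarav ∩ Xiulan ∩ Arjun ∩ Finn: 09:35-10:50, 11:25-12:35, 13:10-14:05.
So the common availability across everyone is 09:35-10:50, 11:25-12:35, 13:10-14:05.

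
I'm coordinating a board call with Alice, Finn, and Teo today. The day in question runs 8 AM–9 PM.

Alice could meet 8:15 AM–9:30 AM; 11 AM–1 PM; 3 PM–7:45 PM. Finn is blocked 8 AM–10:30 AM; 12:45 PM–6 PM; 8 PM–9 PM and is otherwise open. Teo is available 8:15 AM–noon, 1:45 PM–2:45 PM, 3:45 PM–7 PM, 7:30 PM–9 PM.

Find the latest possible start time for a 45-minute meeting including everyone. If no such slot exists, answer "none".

Alice free: 08:15-09:30, 11:00-13:00, 15:00-19:45.
Finn free: 10:30-12:45, 18:00-20:00 (invert busy blocks within the working day).
Teo free: 08:15-12:00, 13:45-14:45, 15:45-19:00, 19:30-21:00.
Alice ∩ Finn: 11:00-12:45, 18:00-19:45.
Alice ∩ Finn ∩ Teo: 11:00-12:00, 18:00-19:00, 19:30-19:45.
The last common window of at least 45 minutes is 18:00-19:00; a 45-minute meeting can start as late as 18:15 and still end by 19:00.

18:15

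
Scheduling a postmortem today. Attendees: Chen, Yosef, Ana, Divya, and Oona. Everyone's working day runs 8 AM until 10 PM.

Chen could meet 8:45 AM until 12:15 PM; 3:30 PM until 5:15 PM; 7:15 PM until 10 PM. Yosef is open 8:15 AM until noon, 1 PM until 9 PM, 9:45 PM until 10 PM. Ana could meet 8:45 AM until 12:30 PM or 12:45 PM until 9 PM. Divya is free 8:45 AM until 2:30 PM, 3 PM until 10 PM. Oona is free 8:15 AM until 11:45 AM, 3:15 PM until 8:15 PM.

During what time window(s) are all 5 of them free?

Chen ∩ Yosef: 08:45-12:00, 15:30-17:15, 19:15-21:00, 21:45-22:00.
Chen ∩ Yosef ∩ Ana: 08:45-12:00, 15:30-17:15, 19:15-21:00.
Chen ∩ Yosef ∩ Ana ∩ Divya: 08:45-12:00, 15:30-17:15, 19:15-21:00.
Chen ∩ Yosef ∩ Ana ∩ Divya ∩ Oona: 08:45-11:45, 15:30-17:15, 19:15-20:15.
So the common availability across everyone is 08:45-11:45, 15:30-17:15, 19:15-20:15.

08:45-11:45, 15:30-17:15, 19:15-20:15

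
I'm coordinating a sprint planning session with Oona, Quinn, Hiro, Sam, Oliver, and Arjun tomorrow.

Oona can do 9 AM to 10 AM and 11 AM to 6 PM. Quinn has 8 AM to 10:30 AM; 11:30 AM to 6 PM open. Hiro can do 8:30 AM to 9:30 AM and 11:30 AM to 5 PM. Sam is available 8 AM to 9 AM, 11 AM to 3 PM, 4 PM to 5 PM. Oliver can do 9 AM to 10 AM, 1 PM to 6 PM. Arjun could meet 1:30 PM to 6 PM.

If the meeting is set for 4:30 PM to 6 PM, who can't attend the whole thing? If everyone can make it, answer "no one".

Oona: free for 16:30-18:00. Quinn: free for 16:30-18:00. Hiro: not fully free for 16:30-18:00. Sam: not fully free for 16:30-18:00. Oliver: free for 16:30-18:00. Arjun: free for 16:30-18:00.

Hiro, Sam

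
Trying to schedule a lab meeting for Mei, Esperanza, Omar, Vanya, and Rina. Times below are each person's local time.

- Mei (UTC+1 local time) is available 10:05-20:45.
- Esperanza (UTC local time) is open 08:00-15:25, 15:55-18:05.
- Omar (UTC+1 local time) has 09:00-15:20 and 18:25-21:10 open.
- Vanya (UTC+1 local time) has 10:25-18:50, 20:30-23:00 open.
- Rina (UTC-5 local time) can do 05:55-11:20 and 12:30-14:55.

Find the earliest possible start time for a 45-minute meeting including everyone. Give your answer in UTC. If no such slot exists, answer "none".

10:55

Mei in UTC: 09:05-19:45 (subtract 1h to convert from UTC+1).
Esperanza in UTC: 08:00-15:25, 15:55-18:05.
Omar in UTC: 08:00-14:20, 17:25-20:10 (subtract 1h to convert from UTC+1).
Vanya in UTC: 09:25-17:50, 19:30-22:00 (subtract 1h to convert from UTC+1).
Rina in UTC: 10:55-16:20, 17:30-19:55 (add 5h to convert from UTC-5).
Mei ∩ Esperanza: 09:05-15:25, 15:55-18:05.
Mei ∩ Esperanza ∩ Omar: 09:05-14:20, 17:25-18:05.
Mei ∩ Esperanza ∩ Omar ∩ Vanya: 09:25-14:20, 17:25-17:50.
Mei ∩ Esperanza ∩ Omar ∩ Vanya ∩ Rina: 10:55-14:20, 17:30-17:50.
Those are the intersection windows.
The first common window of at least 45 minutes is 10:55-14:20, so the earliest start is 10:55.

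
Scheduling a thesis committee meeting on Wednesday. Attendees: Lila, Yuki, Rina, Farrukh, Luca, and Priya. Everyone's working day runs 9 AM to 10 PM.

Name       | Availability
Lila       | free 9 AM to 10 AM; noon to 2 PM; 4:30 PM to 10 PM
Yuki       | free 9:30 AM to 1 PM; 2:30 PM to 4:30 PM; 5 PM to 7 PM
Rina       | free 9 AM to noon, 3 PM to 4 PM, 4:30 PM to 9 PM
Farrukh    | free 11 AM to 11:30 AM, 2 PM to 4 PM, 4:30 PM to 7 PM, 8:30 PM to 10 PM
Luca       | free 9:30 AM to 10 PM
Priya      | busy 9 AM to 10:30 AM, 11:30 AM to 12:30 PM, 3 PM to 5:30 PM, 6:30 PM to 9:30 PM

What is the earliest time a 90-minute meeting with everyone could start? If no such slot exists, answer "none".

Lila free: 09:00-10:00, 12:00-14:00, 16:30-22:00.
Yuki free: 09:30-13:00, 14:30-16:30, 17:00-19:00.
Rina free: 09:00-12:00, 15:00-16:00, 16:30-21:00.
Farrukh free: 11:00-11:30, 14:00-16:00, 16:30-19:00, 20:30-22:00.
Luca free: 09:30-22:00.
Priya free: 10:30-11:30, 12:30-15:00, 17:30-18:30, 21:30-22:00 (invert busy blocks within the working day).
Lila ∩ Yuki: 09:30-10:00, 12:00-13:00, 17:00-19:00.
Lila ∩ Yuki ∩ Rina: 09:30-10:00, 17:00-19:00.
Lila ∩ Yuki ∩ Rina ∩ Farrukh: 17:00-19:00.
Lila ∩ Yuki ∩ Rina ∩ Farrukh ∩ Luca: 17:00-19:00.
Lila ∩ Yuki ∩ Rina ∩ Farrukh ∩ Luca ∩ Priya: 17:30-18:30.
No common window is at least 90 minutes long.

none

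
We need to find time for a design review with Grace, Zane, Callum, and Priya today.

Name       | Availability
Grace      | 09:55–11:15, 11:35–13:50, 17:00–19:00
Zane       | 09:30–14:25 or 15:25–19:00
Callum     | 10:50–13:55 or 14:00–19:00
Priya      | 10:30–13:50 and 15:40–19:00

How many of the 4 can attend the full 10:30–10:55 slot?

Grace, Zane, and Priya can make the full 10:30-10:55 slot — that's 3.

3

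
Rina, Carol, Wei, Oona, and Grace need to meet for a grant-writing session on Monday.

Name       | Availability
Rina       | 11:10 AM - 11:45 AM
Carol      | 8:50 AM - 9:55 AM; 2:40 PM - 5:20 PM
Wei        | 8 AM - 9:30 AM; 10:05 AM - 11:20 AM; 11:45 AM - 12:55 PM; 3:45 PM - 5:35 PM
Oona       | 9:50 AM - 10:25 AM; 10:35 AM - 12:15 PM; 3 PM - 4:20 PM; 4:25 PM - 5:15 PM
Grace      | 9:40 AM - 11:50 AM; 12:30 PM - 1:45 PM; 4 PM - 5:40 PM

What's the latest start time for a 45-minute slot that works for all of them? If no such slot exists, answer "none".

Rina ∩ Carol: ∅.
Rina ∩ Carol ∩ Wei: ∅.
Rina ∩ Carol ∩ Wei ∩ Oona: ∅.
Rina ∩ Carol ∩ Wei ∩ Oona ∩ Grace: ∅.
There is no time when everyone is free.
No common window is at least 45 minutes long.

none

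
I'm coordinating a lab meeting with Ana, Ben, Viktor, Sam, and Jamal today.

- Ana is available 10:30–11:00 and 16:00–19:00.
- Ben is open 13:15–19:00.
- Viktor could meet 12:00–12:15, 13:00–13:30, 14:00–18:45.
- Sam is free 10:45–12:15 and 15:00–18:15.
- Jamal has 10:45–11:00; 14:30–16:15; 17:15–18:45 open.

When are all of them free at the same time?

Ana ∩ Ben: 16:00-19:00.
Ana ∩ Ben ∩ Viktor: 16:00-18:45.
Ana ∩ Ben ∩ Viktor ∩ Sam: 16:00-18:15.
Ana ∩ Ben ∩ Viktor ∩ Sam ∩ Jamal: 16:00-16:15, 17:15-18:15.
Those are the intersection windows.

16:00-16:15, 17:15-18:15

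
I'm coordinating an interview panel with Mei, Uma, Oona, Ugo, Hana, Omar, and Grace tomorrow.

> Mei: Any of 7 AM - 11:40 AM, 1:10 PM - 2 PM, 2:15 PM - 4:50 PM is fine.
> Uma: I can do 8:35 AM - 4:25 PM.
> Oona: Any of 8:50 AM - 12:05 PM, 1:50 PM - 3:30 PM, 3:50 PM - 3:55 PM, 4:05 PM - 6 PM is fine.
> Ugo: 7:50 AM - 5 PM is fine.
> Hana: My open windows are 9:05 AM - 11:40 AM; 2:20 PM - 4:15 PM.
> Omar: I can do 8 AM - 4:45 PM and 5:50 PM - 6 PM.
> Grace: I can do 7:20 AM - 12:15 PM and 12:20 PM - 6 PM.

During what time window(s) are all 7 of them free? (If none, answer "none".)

Mei ∩ Uma: 08:35-11:40, 13:10-14:00, 14:15-16:25.
Mei ∩ Uma ∩ Oona: 08:50-11:40, 13:50-14:00, 14:15-15:30, 15:50-15:55, 16:05-16:25.
Mei ∩ Uma ∩ Oona ∩ Ugo: 08:50-11:40, 13:50-14:00, 14:15-15:30, 15:50-15:55, 16:05-16:25.
Mei ∩ Uma ∩ Oona ∩ Ugo ∩ Hana: 09:05-11:40, 14:20-15:30, 15:50-15:55, 16:05-16:15.
Mei ∩ Uma ∩ Oona ∩ Ugo ∩ Hana ∩ Omar: 09:05-11:40, 14:20-15:30, 15:50-15:55, 16:05-16:15.
Mei ∩ Uma ∩ Oona ∩ Ugo ∩ Hana ∩ Omar ∩ Grace: 09:05-11:40, 14:20-15:30, 15:50-15:55, 16:05-16:15.

09:05-11:40, 14:20-15:30, 15:50-15:55, 16:05-16:15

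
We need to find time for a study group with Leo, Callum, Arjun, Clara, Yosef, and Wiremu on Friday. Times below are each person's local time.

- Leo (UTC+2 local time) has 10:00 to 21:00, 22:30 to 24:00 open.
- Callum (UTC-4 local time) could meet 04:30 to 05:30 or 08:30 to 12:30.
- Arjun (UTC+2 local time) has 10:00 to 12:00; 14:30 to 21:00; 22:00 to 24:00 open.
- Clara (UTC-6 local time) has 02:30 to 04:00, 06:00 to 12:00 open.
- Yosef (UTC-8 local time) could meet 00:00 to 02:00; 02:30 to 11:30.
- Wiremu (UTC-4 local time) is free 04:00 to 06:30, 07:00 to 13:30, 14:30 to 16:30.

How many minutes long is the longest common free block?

240

Leo in UTC: 08:00-19:00, 20:30-22:00 (subtract 2h to convert from UTC+2).
Callum in UTC: 08:30-09:30, 12:30-16:30 (add 4h to convert from UTC-4).
Arjun in UTC: 08:00-10:00, 12:30-19:00, 20:00-22:00 (subtract 2h to convert from UTC+2).
Clara in UTC: 08:30-10:00, 12:00-18:00 (add 6h to convert from UTC-6).
Yosef in UTC: 08:00-10:00, 10:30-19:30 (add 8h to convert from UTC-8).
Wiremu in UTC: 08:00-10:30, 11:00-17:30, 18:30-20:30 (add 4h to convert from UTC-4).
Leo ∩ Callum: 08:30-09:30, 12:30-16:30.
Leo ∩ Callum ∩ Arjun: 08:30-09:30, 12:30-16:30.
Leo ∩ Callum ∩ Arjun ∩ Clara: 08:30-09:30, 12:30-16:30.
Leo ∩ Callum ∩ Arjun ∩ Clara ∩ Yosef: 08:30-09:30, 12:30-16:30.
Leo ∩ Callum ∩ Arjun ∩ Clara ∩ Yosef ∩ Wiremu: 08:30-09:30, 12:30-16:30.
The longest is 12:30-16:30 at 240 minutes.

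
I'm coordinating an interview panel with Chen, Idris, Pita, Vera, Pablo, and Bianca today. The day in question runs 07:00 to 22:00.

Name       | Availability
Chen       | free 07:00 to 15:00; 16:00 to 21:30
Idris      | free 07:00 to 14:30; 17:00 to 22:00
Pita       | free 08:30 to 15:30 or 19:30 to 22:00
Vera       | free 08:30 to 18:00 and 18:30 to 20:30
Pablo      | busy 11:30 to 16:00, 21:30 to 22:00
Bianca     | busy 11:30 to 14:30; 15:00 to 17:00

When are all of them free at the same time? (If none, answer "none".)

Chen free: 07:00-15:00, 16:00-21:30.
Idris free: 07:00-14:30, 17:00-22:00.
Pita free: 08:30-15:30, 19:30-22:00.
Vera free: 08:30-18:00, 18:30-20:30.
Pablo free: 07:00-11:30, 16:00-21:30 (invert busy blocks within the working day).
Bianca free: 07:00-11:30, 14:30-15:00, 17:00-22:00 (invert busy blocks within the working day).
Chen ∩ Idris: 07:00-14:30, 17:00-21:30.
Chen ∩ Idris ∩ Pita: 08:30-14:30, 19:30-21:30.
Chen ∩ Idris ∩ Pita ∩ Vera: 08:30-14:30, 19:30-20:30.
Chen ∩ Idris ∩ Pita ∩ Vera ∩ Pablo: 08:30-11:30, 19:30-20:30.
Chen ∩ Idris ∩ Pita ∩ Vera ∩ Pablo ∩ Bianca: 08:30-11:30, 19:30-20:30.

08:30-11:30, 19:30-20:30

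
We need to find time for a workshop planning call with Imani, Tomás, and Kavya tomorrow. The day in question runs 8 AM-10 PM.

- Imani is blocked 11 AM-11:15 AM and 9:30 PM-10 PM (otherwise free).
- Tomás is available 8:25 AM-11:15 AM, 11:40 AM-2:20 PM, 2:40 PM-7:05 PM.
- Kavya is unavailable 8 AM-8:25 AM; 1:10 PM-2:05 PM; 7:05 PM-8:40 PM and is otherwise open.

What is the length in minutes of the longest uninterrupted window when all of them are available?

Imani free: 08:00-11:00, 11:15-21:30 (invert busy blocks within the working day).
Tomás free: 08:25-11:15, 11:40-14:20, 14:40-19:05.
Kavya free: 08:25-13:10, 14:05-19:05, 20:40-22:00 (invert busy blocks within the working day).
Imani ∩ Tomás: 08:25-11:00, 11:40-14:20, 14:40-19:05.
Imani ∩ Tomás ∩ Kavya: 08:25-11:00, 11:40-13:10, 14:05-14:20, 14:40-19:05.
The longest is 14:40-19:05 at 265 minutes.

265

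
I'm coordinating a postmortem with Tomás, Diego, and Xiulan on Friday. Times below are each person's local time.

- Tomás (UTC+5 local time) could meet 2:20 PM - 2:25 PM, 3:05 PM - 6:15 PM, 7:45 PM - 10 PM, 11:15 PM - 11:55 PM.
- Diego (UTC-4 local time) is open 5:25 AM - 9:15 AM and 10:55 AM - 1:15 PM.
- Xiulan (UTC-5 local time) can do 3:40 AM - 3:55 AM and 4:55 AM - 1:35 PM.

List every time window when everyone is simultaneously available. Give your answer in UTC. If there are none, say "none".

10:05-13:15, 14:55-17:00

Tomás in UTC: 09:20-09:25, 10:05-13:15, 14:45-17:00, 18:15-18:55 (subtract 5h to convert from UTC+5).
Diego in UTC: 09:25-13:15, 14:55-17:15 (add 4h to convert from UTC-4).
Xiulan in UTC: 08:40-08:55, 09:55-18:35 (add 5h to convert from UTC-5).
Tomás ∩ Diego: 10:05-13:15, 14:55-17:00.
Tomás ∩ Diego ∩ Xiulan: 10:05-13:15, 14:55-17:00.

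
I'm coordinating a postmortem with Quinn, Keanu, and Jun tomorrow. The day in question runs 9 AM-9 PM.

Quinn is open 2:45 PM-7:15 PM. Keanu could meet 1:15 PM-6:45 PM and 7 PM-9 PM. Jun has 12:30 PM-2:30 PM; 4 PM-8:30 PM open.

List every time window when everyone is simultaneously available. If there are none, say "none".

Quinn ∩ Keanu: 14:45-18:45, 19:00-19:15.
Quinn ∩ Keanu ∩ Jun: 16:00-18:45, 19:00-19:15.
Those are the intersection windows.

16:00-18:45, 19:00-19:15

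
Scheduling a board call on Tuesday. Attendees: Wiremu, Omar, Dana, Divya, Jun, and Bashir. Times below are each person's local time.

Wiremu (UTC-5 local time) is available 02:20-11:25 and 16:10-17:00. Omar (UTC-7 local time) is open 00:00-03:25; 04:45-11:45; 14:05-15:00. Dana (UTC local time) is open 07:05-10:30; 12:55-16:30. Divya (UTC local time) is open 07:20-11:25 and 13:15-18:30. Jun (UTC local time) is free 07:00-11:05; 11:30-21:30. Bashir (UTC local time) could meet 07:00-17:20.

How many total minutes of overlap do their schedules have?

Wiremu in UTC: 07:20-16:25, 21:10-22:00 (add 5h to convert from UTC-5).
Omar in UTC: 07:00-10:25, 11:45-18:45, 21:05-22:00 (add 7h to convert from UTC-7).
Dana in UTC: 07:05-10:30, 12:55-16:30.
Divya in UTC: 07:20-11:25, 13:15-18:30.
Jun in UTC: 07:00-11:05, 11:30-21:30.
Bashir in UTC: 07:00-17:20.
Wiremu ∩ Omar: 07:20-10:25, 11:45-16:25, 21:10-22:00.
Wiremu ∩ Omar ∩ Dana: 07:20-10:25, 12:55-16:25.
Wiremu ∩ Omar ∩ Dana ∩ Divya: 07:20-10:25, 13:15-16:25.
Wiremu ∩ Omar ∩ Dana ∩ Divya ∩ Jun: 07:20-10:25, 13:15-16:25.
Wiremu ∩ Omar ∩ Dana ∩ Divya ∩ Jun ∩ Bashir: 07:20-10:25, 13:15-16:25.
Those are the intersection windows.
Summing the common windows: 185 + 190 = 375 minutes.

375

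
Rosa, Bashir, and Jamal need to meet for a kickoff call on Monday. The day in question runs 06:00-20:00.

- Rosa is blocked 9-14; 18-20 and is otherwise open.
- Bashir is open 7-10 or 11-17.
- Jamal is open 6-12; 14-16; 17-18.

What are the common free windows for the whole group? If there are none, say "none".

07:00-09:00, 14:00-16:00

Rosa free: 06:00-09:00, 14:00-18:00 (invert busy blocks within the working day).
Bashir free: 07:00-10:00, 11:00-17:00.
Jamal free: 06:00-12:00, 14:00-16:00, 17:00-18:00.
Rosa ∩ Bashir: 07:00-09:00, 14:00-17:00.
Rosa ∩ Bashir ∩ Jamal: 07:00-09:00, 14:00-16:00.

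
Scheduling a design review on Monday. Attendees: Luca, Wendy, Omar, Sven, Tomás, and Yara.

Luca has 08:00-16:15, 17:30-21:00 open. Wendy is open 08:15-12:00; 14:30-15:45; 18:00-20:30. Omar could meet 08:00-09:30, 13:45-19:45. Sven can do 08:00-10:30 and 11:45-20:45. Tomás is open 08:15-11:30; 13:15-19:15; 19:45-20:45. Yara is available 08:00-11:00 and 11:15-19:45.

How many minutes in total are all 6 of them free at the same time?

225

Luca ∩ Wendy: 08:15-12:00, 14:30-15:45, 18:00-20:30.
Luca ∩ Wendy ∩ Omar: 08:15-09:30, 14:30-15:45, 18:00-19:45.
Luca ∩ Wendy ∩ Omar ∩ Sven: 08:15-09:30, 14:30-15:45, 18:00-19:45.
Luca ∩ Wendy ∩ Omar ∩ Sven ∩ Tomás: 08:15-09:30, 14:30-15:45, 18:00-19:15.
Luca ∩ Wendy ∩ Omar ∩ Sven ∩ Tomás ∩ Yara: 08:15-09:30, 14:30-15:45, 18:00-19:15.
Summing the common windows: 75 + 75 + 75 = 225 minutes.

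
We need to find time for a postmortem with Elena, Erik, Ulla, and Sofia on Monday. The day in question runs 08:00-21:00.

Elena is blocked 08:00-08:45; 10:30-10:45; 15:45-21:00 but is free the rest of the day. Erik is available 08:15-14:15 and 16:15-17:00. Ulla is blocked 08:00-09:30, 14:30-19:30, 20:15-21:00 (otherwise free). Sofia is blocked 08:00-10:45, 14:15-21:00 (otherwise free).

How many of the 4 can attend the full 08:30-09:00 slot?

Elena free: 08:45-10:30, 10:45-15:45 (invert busy blocks within the working day).
Erik free: 08:15-14:15, 16:15-17:00.
Ulla free: 09:30-14:30, 19:30-20:15 (invert busy blocks within the working day).
Sofia free: 10:45-14:15 (invert busy blocks within the working day).
Erik can make the full 08:30-09:00 slot — that's 1.

1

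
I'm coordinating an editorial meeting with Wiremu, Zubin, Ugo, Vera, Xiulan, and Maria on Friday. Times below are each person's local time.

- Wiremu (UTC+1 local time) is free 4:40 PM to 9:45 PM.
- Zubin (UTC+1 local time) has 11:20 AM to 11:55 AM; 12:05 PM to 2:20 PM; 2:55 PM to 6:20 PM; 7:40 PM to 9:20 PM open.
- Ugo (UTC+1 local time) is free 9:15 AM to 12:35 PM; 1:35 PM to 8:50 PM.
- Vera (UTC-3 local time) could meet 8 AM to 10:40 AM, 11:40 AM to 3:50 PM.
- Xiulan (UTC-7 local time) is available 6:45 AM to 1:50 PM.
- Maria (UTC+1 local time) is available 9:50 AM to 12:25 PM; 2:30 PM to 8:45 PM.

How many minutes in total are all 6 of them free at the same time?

Wiremu in UTC: 15:40-20:45 (subtract 1h to convert from UTC+1).
Zubin in UTC: 10:20-10:55, 11:05-13:20, 13:55-17:20, 18:40-20:20 (subtract 1h to convert from UTC+1).
Ugo in UTC: 08:15-11:35, 12:35-19:50 (subtract 1h to convert from UTC+1).
Vera in UTC: 11:00-13:40, 14:40-18:50 (add 3h to convert from UTC-3).
Xiulan in UTC: 13:45-20:50 (add 7h to convert from UTC-7).
Maria in UTC: 08:50-11:25, 13:30-19:45 (subtract 1h to convert from UTC+1).
Wiremu ∩ Zubin: 15:40-17:20, 18:40-20:20.
Wiremu ∩ Zubin ∩ Ugo: 15:40-17:20, 18:40-19:50.
Wiremu ∩ Zubin ∩ Ugo ∩ Vera: 15:40-17:20, 18:40-18:50.
Wiremu ∩ Zubin ∩ Ugo ∩ Vera ∩ Xiulan: 15:40-17:20, 18:40-18:50.
Wiremu ∩ Zubin ∩ Ugo ∩ Vera ∩ Xiulan ∩ Maria: 15:40-17:20, 18:40-18:50.
Summing the common windows: 100 + 10 = 110 minutes.

110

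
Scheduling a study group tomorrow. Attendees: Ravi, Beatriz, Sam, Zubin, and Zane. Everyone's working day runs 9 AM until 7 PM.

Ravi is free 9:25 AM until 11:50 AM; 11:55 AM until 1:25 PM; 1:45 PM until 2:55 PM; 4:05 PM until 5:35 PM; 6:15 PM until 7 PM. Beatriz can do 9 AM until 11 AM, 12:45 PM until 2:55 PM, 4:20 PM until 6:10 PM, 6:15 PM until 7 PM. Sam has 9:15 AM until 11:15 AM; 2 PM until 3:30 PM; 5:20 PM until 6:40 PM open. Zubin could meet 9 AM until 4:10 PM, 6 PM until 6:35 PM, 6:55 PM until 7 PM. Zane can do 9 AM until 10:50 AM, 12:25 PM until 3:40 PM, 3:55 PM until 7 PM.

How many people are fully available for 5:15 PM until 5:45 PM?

2

Beatriz and Zane can make the full 17:15-17:45 slot — that's 2.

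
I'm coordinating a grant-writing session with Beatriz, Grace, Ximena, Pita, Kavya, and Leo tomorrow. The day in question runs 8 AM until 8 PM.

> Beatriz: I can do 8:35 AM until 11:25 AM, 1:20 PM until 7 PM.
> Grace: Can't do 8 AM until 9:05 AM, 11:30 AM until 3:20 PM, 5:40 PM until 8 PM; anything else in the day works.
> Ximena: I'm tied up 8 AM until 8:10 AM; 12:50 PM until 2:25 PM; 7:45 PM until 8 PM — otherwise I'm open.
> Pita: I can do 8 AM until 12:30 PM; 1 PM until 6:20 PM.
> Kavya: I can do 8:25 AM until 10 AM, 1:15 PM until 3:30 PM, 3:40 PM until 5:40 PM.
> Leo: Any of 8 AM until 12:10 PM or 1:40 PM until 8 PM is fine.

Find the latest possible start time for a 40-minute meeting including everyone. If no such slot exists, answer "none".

Beatriz free: 08:35-11:25, 13:20-19:00.
Grace free: 09:05-11:30, 15:20-17:40 (invert busy blocks within the working day).
Ximena free: 08:10-12:50, 14:25-19:45 (invert busy blocks within the working day).
Pita free: 08:00-12:30, 13:00-18:20.
Kavya free: 08:25-10:00, 13:15-15:30, 15:40-17:40.
Leo free: 08:00-12:10, 13:40-20:00.
Beatriz ∩ Grace: 09:05-11:25, 15:20-17:40.
Beatriz ∩ Grace ∩ Ximena: 09:05-11:25, 15:20-17:40.
Beatriz ∩ Grace ∩ Ximena ∩ Pita: 09:05-11:25, 15:20-17:40.
Beatriz ∩ Grace ∩ Ximena ∩ Pita ∩ Kavya: 09:05-10:00, 15:20-15:30, 15:40-17:40.
Beatriz ∩ Grace ∩ Ximena ∩ Pita ∩ Kavya ∩ Leo: 09:05-10:00, 15:20-15:30, 15:40-17:40.
The last common window of at least 40 minutes is 15:40-17:40; a 40-minute meeting can start as late as 17:00 and still end by 17:40.

17:00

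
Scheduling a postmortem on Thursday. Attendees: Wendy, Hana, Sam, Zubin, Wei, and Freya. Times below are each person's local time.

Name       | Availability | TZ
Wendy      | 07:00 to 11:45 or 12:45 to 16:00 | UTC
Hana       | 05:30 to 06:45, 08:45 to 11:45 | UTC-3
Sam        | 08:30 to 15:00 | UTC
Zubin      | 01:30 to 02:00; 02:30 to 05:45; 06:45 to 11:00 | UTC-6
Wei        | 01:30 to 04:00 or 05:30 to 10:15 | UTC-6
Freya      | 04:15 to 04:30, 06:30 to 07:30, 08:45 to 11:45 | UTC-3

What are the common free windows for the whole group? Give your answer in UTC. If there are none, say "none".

Wendy in UTC: 07:00-11:45, 12:45-16:00.
Hana in UTC: 08:30-09:45, 11:45-14:45 (add 3h to convert from UTC-3).
Sam in UTC: 08:30-15:00.
Zubin in UTC: 07:30-08:00, 08:30-11:45, 12:45-17:00 (add 6h to convert from UTC-6).
Wei in UTC: 07:30-10:00, 11:30-16:15 (add 6h to convert from UTC-6).
Freya in UTC: 07:15-07:30, 09:30-10:30, 11:45-14:45 (add 3h to convert from UTC-3).
Wendy ∩ Hana: 08:30-09:45, 12:45-14:45.
Wendy ∩ Hana ∩ Sam: 08:30-09:45, 12:45-14:45.
Wendy ∩ Hana ∩ Sam ∩ Zubin: 08:30-09:45, 12:45-14:45.
Wendy ∩ Hana ∩ Sam ∩ Zubin ∩ Wei: 08:30-09:45, 12:45-14:45.
Wendy ∩ Hana ∩ Sam ∩ Zubin ∩ Wei ∩ Freya: 09:30-09:45, 12:45-14:45.

09:30-09:45, 12:45-14:45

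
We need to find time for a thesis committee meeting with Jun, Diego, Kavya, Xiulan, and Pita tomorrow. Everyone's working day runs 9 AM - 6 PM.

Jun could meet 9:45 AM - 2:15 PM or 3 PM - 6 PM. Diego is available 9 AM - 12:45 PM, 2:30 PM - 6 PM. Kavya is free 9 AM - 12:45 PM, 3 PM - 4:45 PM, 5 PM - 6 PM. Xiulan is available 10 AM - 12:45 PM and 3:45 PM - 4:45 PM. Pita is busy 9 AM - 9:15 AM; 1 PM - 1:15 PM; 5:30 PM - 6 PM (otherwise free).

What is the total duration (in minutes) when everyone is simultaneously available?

Jun free: 09:45-14:15, 15:00-18:00.
Diego free: 09:00-12:45, 14:30-18:00.
Kavya free: 09:00-12:45, 15:00-16:45, 17:00-18:00.
Xiulan free: 10:00-12:45, 15:45-16:45.
Pita free: 09:15-13:00, 13:15-17:30 (invert busy blocks within the working day).
Jun ∩ Diego: 09:45-12:45, 15:00-18:00.
Jun ∩ Diego ∩ Kavya: 09:45-12:45, 15:00-16:45, 17:00-18:00.
Jun ∩ Diego ∩ Kavya ∩ Xiulan: 10:00-12:45, 15:45-16:45.
Jun ∩ Diego ∩ Kavya ∩ Xiulan ∩ Pita: 10:00-12:45, 15:45-16:45.
So the common availability across everyone is 10:00-12:45, 15:45-16:45.
Summing the common windows: 165 + 60 = 225 minutes.

225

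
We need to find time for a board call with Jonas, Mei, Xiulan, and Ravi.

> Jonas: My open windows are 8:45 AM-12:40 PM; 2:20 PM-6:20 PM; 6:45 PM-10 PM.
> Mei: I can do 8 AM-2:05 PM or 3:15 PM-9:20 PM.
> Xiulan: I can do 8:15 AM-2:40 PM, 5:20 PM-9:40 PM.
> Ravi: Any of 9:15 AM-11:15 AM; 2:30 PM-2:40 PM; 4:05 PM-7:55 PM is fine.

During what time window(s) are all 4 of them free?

09:15-11:15, 17:20-18:20, 18:45-19:55

Jonas ∩ Mei: 08:45-12:40, 15:15-18:20, 18:45-21:20.
Jonas ∩ Mei ∩ Xiulan: 08:45-12:40, 17:20-18:20, 18:45-21:20.
Jonas ∩ Mei ∩ Xiulan ∩ Ravi: 09:15-11:15, 17:20-18:20, 18:45-19:55.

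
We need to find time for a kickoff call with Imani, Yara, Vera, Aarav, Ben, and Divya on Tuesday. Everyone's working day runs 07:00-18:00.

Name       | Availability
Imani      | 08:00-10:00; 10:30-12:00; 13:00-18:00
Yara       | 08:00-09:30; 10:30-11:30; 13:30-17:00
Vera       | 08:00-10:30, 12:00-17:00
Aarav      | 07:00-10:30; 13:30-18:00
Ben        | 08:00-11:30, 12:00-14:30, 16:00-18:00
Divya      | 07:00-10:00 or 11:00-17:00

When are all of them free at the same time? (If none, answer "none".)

Imani ∩ Yara: 08:00-09:30, 10:30-11:30, 13:30-17:00.
Imani ∩ Yara ∩ Vera: 08:00-09:30, 13:30-17:00.
Imani ∩ Yara ∩ Vera ∩ Aarav: 08:00-09:30, 13:30-17:00.
Imani ∩ Yara ∩ Vera ∩ Aarav ∩ Ben: 08:00-09:30, 13:30-14:30, 16:00-17:00.
Imani ∩ Yara ∩ Vera ∩ Aarav ∩ Ben ∩ Divya: 08:00-09:30, 13:30-14:30, 16:00-17:00.

08:00-09:30, 13:30-14:30, 16:00-17:00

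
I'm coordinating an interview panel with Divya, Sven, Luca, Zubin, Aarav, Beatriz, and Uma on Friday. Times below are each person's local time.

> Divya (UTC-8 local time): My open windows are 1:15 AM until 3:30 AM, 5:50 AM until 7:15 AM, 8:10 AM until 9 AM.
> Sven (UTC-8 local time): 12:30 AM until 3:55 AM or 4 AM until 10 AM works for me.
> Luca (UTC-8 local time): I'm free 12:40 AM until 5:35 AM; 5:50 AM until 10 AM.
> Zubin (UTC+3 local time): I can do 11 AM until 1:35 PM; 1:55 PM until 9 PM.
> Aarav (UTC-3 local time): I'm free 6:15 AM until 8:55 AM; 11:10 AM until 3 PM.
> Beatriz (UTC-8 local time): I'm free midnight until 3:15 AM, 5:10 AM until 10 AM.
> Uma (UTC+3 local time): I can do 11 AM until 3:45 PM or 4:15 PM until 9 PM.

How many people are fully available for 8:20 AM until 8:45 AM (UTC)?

3

Divya in UTC: 09:15-11:30, 13:50-15:15, 16:10-17:00 (add 8h to convert from UTC-8).
Sven in UTC: 08:30-11:55, 12:00-18:00 (add 8h to convert from UTC-8).
Luca in UTC: 08:40-13:35, 13:50-18:00 (add 8h to convert from UTC-8).
Zubin in UTC: 08:00-10:35, 10:55-18:00 (subtract 3h to convert from UTC+3).
Aarav in UTC: 09:15-11:55, 14:10-18:00 (add 3h to convert from UTC-3).
Beatriz in UTC: 08:00-11:15, 13:10-18:00 (add 8h to convert from UTC-8).
Uma in UTC: 08:00-12:45, 13:15-18:00 (subtract 3h to convert from UTC+3).
Zubin, Beatriz, and Uma can make the full 08:20-08:45 slot — that's 3.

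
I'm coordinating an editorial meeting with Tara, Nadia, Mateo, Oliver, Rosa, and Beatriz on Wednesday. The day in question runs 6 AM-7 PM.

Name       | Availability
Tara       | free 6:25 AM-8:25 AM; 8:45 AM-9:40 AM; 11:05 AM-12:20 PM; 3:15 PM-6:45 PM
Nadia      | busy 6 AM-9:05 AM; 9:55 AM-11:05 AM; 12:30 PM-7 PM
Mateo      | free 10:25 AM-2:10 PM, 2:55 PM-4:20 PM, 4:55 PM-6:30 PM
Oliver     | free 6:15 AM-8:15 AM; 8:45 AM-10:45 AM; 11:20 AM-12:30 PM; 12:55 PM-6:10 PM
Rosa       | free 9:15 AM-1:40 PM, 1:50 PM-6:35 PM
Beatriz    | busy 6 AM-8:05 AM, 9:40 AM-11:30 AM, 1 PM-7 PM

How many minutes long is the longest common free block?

Tara free: 06:25-08:25, 08:45-09:40, 11:05-12:20, 15:15-18:45.
Nadia free: 09:05-09:55, 11:05-12:30 (invert busy blocks within the working day).
Mateo free: 10:25-14:10, 14:55-16:20, 16:55-18:30.
Oliver free: 06:15-08:15, 08:45-10:45, 11:20-12:30, 12:55-18:10.
Rosa free: 09:15-13:40, 13:50-18:35.
Beatriz free: 08:05-09:40, 11:30-13:00 (invert busy blocks within the working day).
Tara ∩ Nadia: 09:05-09:40, 11:05-12:20.
Tara ∩ Nadia ∩ Mateo: 11:05-12:20.
Tara ∩ Nadia ∩ Mateo ∩ Oliver: 11:20-12:20.
Tara ∩ Nadia ∩ Mateo ∩ Oliver ∩ Rosa: 11:20-12:20.
Tara ∩ Nadia ∩ Mateo ∩ Oliver ∩ Rosa ∩ Beatriz: 11:30-12:20.
The longest is 11:30-12:20 at 50 minutes.

50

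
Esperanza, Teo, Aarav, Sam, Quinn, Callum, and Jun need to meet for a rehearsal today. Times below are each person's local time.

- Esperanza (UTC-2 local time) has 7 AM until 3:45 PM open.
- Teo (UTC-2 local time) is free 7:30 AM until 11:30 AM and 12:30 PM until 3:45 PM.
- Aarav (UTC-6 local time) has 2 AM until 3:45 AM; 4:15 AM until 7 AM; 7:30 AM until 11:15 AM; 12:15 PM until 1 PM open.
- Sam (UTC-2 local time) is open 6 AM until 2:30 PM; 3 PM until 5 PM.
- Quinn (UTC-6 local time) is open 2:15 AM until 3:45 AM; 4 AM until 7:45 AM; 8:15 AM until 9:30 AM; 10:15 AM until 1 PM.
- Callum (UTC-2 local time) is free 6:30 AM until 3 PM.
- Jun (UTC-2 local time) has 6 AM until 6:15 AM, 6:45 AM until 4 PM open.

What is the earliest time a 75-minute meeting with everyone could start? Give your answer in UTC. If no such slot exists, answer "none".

10:15

Esperanza in UTC: 09:00-17:45 (add 2h to convert from UTC-2).
Teo in UTC: 09:30-13:30, 14:30-17:45 (add 2h to convert from UTC-2).
Aarav in UTC: 08:00-09:45, 10:15-13:00, 13:30-17:15, 18:15-19:00 (add 6h to convert from UTC-6).
Sam in UTC: 08:00-16:30, 17:00-19:00 (add 2h to convert from UTC-2).
Quinn in UTC: 08:15-09:45, 10:00-13:45, 14:15-15:30, 16:15-19:00 (add 6h to convert from UTC-6).
Callum in UTC: 08:30-17:00 (add 2h to convert from UTC-2).
Jun in UTC: 08:00-08:15, 08:45-18:00 (add 2h to convert from UTC-2).
Esperanza ∩ Teo: 09:30-13:30, 14:30-17:45.
Esperanza ∩ Teo ∩ Aarav: 09:30-09:45, 10:15-13:00, 14:30-17:15.
Esperanza ∩ Teo ∩ Aarav ∩ Sam: 09:30-09:45, 10:15-13:00, 14:30-16:30, 17:00-17:15.
Esperanza ∩ Teo ∩ Aarav ∩ Sam ∩ Quinn: 09:30-09:45, 10:15-13:00, 14:30-15:30, 16:15-16:30, 17:00-17:15.
Esperanza ∩ Teo ∩ Aarav ∩ Sam ∩ Quinn ∩ Callum: 09:30-09:45, 10:15-13:00, 14:30-15:30, 16:15-16:30.
Esperanza ∩ Teo ∩ Aarav ∩ Sam ∩ Quinn ∩ Callum ∩ Jun: 09:30-09:45, 10:15-13:00, 14:30-15:30, 16:15-16:30.
So the common availability across everyone is 09:30-09:45, 10:15-13:00, 14:30-15:30, 16:15-16:30.
The first common window of at least 75 minutes is 10:15-13:00, so the earliest start is 10:15.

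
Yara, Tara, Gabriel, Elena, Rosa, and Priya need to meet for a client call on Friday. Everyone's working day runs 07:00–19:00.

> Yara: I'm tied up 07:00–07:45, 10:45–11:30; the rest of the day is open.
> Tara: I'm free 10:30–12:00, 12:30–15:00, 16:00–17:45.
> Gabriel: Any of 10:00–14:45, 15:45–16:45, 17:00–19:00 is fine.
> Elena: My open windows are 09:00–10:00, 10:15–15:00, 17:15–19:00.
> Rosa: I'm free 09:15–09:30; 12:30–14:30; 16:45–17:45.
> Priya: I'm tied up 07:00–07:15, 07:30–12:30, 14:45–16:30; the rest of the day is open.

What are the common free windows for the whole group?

Yara free: 07:45-10:45, 11:30-19:00 (invert busy blocks within the working day).
Tara free: 10:30-12:00, 12:30-15:00, 16:00-17:45.
Gabriel free: 10:00-14:45, 15:45-16:45, 17:00-19:00.
Elena free: 09:00-10:00, 10:15-15:00, 17:15-19:00.
Rosa free: 09:15-09:30, 12:30-14:30, 16:45-17:45.
Priya free: 07:15-07:30, 12:30-14:45, 16:30-19:00 (invert busy blocks within the working day).
Yara ∩ Tara: 10:30-10:45, 11:30-12:00, 12:30-15:00, 16:00-17:45.
Yara ∩ Tara ∩ Gabriel: 10:30-10:45, 11:30-12:00, 12:30-14:45, 16:00-16:45, 17:00-17:45.
Yara ∩ Tara ∩ Gabriel ∩ Elena: 10:30-10:45, 11:30-12:00, 12:30-14:45, 17:15-17:45.
Yara ∩ Tara ∩ Gabriel ∩ Elena ∩ Rosa: 12:30-14:30, 17:15-17:45.
Yara ∩ Tara ∩ Gabriel ∩ Elena ∩ Rosa ∩ Priya: 12:30-14:30, 17:15-17:45.

12:30-14:30, 17:15-17:45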